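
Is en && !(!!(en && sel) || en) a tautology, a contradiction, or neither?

contradiction

en && !(!!(en && sel) || en)
= en && !(en && sel || en)
= en && !en
= false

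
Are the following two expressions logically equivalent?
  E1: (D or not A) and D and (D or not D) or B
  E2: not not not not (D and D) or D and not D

No

E1: (D or not A) and D and (D or not D) or B
    = (D or not A) and D or B   (complement / identity)
    = D or B   (absorption)
E2: not not not not (D and D) or D and not D
    = not not (D and D) or D and not D   (double negation)
    = D and D or D and not D   (double negation)
    = D   (distribution)
These differ: at A=0, B=1, D=0, E1 = 1 but E2 = 0.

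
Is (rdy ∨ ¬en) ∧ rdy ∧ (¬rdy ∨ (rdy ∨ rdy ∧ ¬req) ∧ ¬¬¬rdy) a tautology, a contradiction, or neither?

contradiction

(rdy ∨ ¬en) ∧ rdy ∧ (¬rdy ∨ (rdy ∨ rdy ∧ ¬req) ∧ ¬¬¬rdy)
= rdy ∧ (¬rdy ∨ (rdy ∨ rdy ∧ ¬req) ∧ ¬¬¬rdy)   — absorption
= rdy ∧ (¬rdy ∨ rdy ∧ ¬¬¬rdy)   — absorption
= rdy ∧ (¬rdy ∨ rdy ∧ ¬rdy)   — double negation
= rdy ∧ ¬rdy   — complement / identity
= False   — complement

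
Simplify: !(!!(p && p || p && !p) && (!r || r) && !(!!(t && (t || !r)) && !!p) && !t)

!(!!(p && p || p && !p) && (!r || r) && !(!!(t && (t || !r)) && !!p) && !t)
= !(!!(p && p || p && !p) && (!r || r) && !(!!t && !!p) && !t)   — absorption
= !(!!(p && p || p && !p) && (!r || r) && (!t || !p) && !t)   — De Morgan
= !(!!(p && p || p && !p) && (!t || !p) && !t)   — complement / identity
= !(!!p && (!t || !p) && !t)   — distribution
= !(!!p && !t)   — absorption
= !p || t   — De Morgan

!p || t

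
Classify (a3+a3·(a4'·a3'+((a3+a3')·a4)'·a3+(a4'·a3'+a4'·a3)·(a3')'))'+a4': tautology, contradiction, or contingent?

contingent

(a3+a3·(a4'·a3'+((a3+a3')·a4)'·a3+(a4'·a3'+a4'·a3)·(a3')'))'+a4'
= (a3+a3·(a4'·a3'+((a3+a3')·a4)'·a3+(a4'·a3'+a4'·a3)·a3))'+a4'
= (a3+a3·(a4'·a3'+a4'·a3+(a4'·a3'+a4'·a3)·a3))'+a4'
= (a3+a3·(a4'·a3'+a4'·a3))'+a4'
= (a3+a3·a4')'+a4'
= a3'+a4'
This depends on a3, a4, so it is not a constant.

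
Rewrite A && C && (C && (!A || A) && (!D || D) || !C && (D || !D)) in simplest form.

A && C && (C && (!A || A) && (!D || D) || !C && (D || !D))
= A && C && (C && (!A || A) || !C && (D || !D))   [complement / identity]
= A && C && (C && (!A || A) || !C)   [complement / identity]
= A && C && (C || !C)   [complement / identity]
= A && C   [complement / identity]

A && C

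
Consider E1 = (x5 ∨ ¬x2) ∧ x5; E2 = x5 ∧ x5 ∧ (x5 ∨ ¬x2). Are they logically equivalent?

Yes

E1: (x5 ∨ ¬x2) ∧ x5
    = x5   [absorption]
E2: x5 ∧ x5 ∧ (x5 ∨ ¬x2)
    = x5 ∧ (x5 ∨ ¬x2)   [idempotence]
    = x5   [absorption]
Both reduce to x5, so they are equivalent.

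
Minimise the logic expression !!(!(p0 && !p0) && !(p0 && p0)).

!p0

!!(!(p0 && !p0) && !(p0 && p0))
= !(p0 && !p0 || p0 && p0)   [De Morgan]
= !p0   [distribution]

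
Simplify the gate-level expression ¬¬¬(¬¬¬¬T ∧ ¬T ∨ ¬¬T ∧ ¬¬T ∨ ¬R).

¬T ∧ R

¬¬¬(¬¬¬¬T ∧ ¬T ∨ ¬¬T ∧ ¬¬T ∨ ¬R)
= ¬¬¬(¬¬¬¬T ∧ ¬T ∨ T ∧ ¬¬T ∨ ¬R)
= ¬(¬¬¬¬T ∧ ¬T ∨ T ∧ ¬¬T ∨ ¬R)
= ¬(¬¬T ∧ ¬T ∨ T ∧ ¬¬T ∨ ¬R)
= ¬(¬¬T ∨ ¬R)
= ¬T ∧ R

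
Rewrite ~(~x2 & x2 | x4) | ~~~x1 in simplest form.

~x4 | ~x1

~(~x2 & x2 | x4) | ~~~x1
= ~x4 | ~~~x1   — complement / identity
= ~x4 | ~x1   — double negation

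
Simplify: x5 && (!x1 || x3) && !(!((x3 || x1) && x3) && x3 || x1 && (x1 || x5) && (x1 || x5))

x5 && !x1

x5 && (!x1 || x3) && !(!((x3 || x1) && x3) && x3 || x1 && (x1 || x5) && (x1 || x5))
= x5 && (!x1 || x3) && !(!((x3 || x1) && x3) && x3 || x1 && (x1 || x5))
= x5 && (!x1 || x3) && !(!x3 && x3 || x1 && (x1 || x5))
= x5 && (!x1 || x3) && !(x1 && (x1 || x5))
= x5 && (!x1 || x3) && !x1
= x5 && !x1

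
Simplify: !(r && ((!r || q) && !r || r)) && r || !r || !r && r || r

!(r && ((!r || q) && !r || r)) && r || !r || !r && r || r
= !(r && ((!r || q) && !r || r)) && r || !r || r   — complement / identity
= !(r && (!r || r)) && r || !r || r   — absorption
= !r && r || !r || r   — complement / identity
= !r || r   — complement / identity
= true   — complement

true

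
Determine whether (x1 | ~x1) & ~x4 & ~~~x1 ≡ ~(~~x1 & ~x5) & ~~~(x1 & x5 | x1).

E1: (x1 | ~x1) & ~x4 & ~~~x1
    = ~x4 & ~~~x1   [complement / identity]
    = ~x4 & ~x1   [double negation]
E2: ~(~~x1 & ~x5) & ~~~(x1 & x5 | x1)
    = ~(~~x1 & ~x5) & ~(x1 & x5 | x1)   [double negation]
    = (~x1 | x5) & ~(x1 & x5 | x1)   [De Morgan]
    = (~x1 | x5) & ~x1   [absorption]
    = ~x1   [absorption]
These differ: at x1=0, x4=1, x5=0, E1 = 0 but E2 = 1.

No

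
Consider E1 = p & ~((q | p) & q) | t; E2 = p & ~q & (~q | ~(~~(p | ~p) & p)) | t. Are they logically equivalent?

E1: p & ~((q | p) & q) | t
    = p & ~q | t   — absorption
E2: p & ~q & (~q | ~(~~(p | ~p) & p)) | t
    = p & ~q & (~q | ~((p | ~p) & p)) | t   — double negation
    = p & ~q & (~q | ~p) | t   — complement / identity
    = p & ~q | t   — absorption
Both reduce to p & ~q | t, so they are equivalent.

Yes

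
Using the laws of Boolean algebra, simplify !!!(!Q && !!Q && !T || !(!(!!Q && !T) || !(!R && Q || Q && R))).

!!!(!Q && !!Q && !T || !(!(!!Q && !T) || !(!R && Q || Q && R)))
= !(!Q && !!Q && !T || !(!(!!Q && !T) || !(!R && Q || Q && R)))   [double negation]
= !(!Q && !!Q && !T || !!Q && !T && (!R && Q || Q && R))   [De Morgan]
= !(!Q && !!Q && !T || !!Q && !T && Q)   [distribution]
= !(!!Q && !T)   [distribution]
= !Q || T   [De Morgan]

!Q || T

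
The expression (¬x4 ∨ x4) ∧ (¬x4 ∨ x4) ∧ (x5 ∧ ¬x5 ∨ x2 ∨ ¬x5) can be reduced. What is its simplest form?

(¬x4 ∨ x4) ∧ (¬x4 ∨ x4) ∧ (x5 ∧ ¬x5 ∨ x2 ∨ ¬x5)
= (¬x4 ∨ x4) ∧ (x5 ∧ ¬x5 ∨ x2 ∨ ¬x5)   (complement / identity)
= (¬x4 ∨ x4) ∧ (x2 ∨ ¬x5)   (complement / identity)
= x2 ∨ ¬x5   (complement / identity)

x2 ∨ ¬x5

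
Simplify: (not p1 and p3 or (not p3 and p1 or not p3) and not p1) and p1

False

(not p1 and p3 or (not p3 and p1 or not p3) and not p1) and p1
= (not p1 and p3 or not p3 and not p1) and p1   — absorption
= not p1 and p1   — distribution
= False   — complement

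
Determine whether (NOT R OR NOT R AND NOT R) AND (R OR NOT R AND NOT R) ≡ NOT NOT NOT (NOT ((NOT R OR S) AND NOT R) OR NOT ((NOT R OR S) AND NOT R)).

E1: (NOT R OR NOT R AND NOT R) AND (R OR NOT R AND NOT R)
    = NOT R AND R OR NOT R AND NOT R   — distribution
    = NOT R   — distribution
E2: NOT NOT NOT (NOT ((NOT R OR S) AND NOT R) OR NOT ((NOT R OR S) AND NOT R))
    = NOT NOT NOT NOT ((NOT R OR S) AND NOT R)   — idempotence
    = NOT NOT ((NOT R OR S) AND NOT R)   — double negation
    = NOT NOT NOT R   — absorption
    = NOT R   — double negation
Both reduce to NOT R, so they are equivalent.

Yes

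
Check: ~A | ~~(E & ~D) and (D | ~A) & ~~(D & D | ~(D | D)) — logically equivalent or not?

E1: ~A | ~~(E & ~D)
    = ~A | E & ~D   (double negation)
E2: (D | ~A) & ~~(D & D | ~(D | D))
    = (D | ~A) & (D & D | ~(D | D))   (double negation)
    = (D | ~A) & (D | ~(D | D))   (idempotence)
    = (D | ~A) & (D | ~D)   (idempotence)
    = D | ~A   (complement / identity)
These differ: at A=1, D=1, E=0, E1 = 0 but E2 = 1.

No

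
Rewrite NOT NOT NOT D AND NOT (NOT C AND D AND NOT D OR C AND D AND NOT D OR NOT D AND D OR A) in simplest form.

NOT NOT NOT D AND NOT (NOT C AND D AND NOT D OR C AND D AND NOT D OR NOT D AND D OR A)
= NOT NOT NOT D AND NOT (NOT C AND D AND NOT D OR C AND D AND NOT D OR A)   [complement / identity]
= NOT NOT NOT D AND NOT (D AND NOT D OR A)   [distribution]
= NOT NOT NOT D AND NOT A   [complement / identity]
= NOT D AND NOT A   [double negation]

NOT D AND NOT A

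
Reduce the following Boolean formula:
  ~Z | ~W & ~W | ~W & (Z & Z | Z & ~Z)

~Z | ~W

~Z | ~W & ~W | ~W & (Z & Z | Z & ~Z)
= ~Z | ~W & ~W | ~W & Z   — distribution
= ~Z | ~W & (~W | Z)   — distribution
= ~Z | ~W   — absorption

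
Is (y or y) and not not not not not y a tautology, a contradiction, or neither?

contradiction

(y or y) and not not not not not y
= y and not not not not not y
= y and not not not y
= y and not y
= False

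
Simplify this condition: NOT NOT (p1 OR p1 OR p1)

NOT NOT (p1 OR p1 OR p1)
= NOT NOT (p1 OR p1)   (idempotence)
= p1 OR p1   (double negation)
= p1   (idempotence)

p1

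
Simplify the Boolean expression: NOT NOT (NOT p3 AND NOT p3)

NOT NOT (NOT p3 AND NOT p3)
= NOT NOT NOT p3   (idempotence)
= NOT p3   (double negation)

NOT p3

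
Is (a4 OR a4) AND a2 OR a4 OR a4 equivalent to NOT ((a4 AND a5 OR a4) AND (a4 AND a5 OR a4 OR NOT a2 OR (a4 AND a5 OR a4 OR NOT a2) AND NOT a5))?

E1: (a4 OR a4) AND a2 OR a4 OR a4
    = a4 OR a4   — absorption
    = a4   — idempotence
E2: NOT ((a4 AND a5 OR a4) AND (a4 AND a5 OR a4 OR NOT a2 OR (a4 AND a5 OR a4 OR NOT a2) AND NOT a5))
    = NOT ((a4 AND a5 OR a4) AND (a4 AND a5 OR a4 OR NOT a2))   — absorption
    = NOT (a4 AND a5 OR a4)   — absorption
    = NOT a4   — absorption
These differ: at a2=0, a4=0, a5=0, E1 = 0 but E2 = 1.

No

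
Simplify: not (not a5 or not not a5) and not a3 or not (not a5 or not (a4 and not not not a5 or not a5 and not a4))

False

not (not a5 or not not a5) and not a3 or not (not a5 or not (a4 and not not not a5 or not a5 and not a4))
= not (not a5 or not not a5) and not a3 or not (not a5 or not (a4 and not a5 or not a5 and not a4))   (double negation)
= not (not a5 or not not a5) and not a3 or not (not a5 or not not a5)   (distribution)
= not (not a5 or not not a5)   (absorption)
= a5 and not a5   (De Morgan)
= False   (complement)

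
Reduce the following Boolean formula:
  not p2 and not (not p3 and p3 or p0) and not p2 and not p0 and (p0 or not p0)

not p2 and not (not p3 and p3 or p0) and not p2 and not p0 and (p0 or not p0)
= not p2 and not (not p3 and p3 or p0) and not p2 and not p0
= not p2 and not p0 and not p2 and not p0
= not p2 and not p0

not p2 and not p0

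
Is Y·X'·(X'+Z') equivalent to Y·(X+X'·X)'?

Yes

E1: Y·X'·(X'+Z')
    = Y·X'
E2: Y·(X+X'·X)'
    = Y·X'
Both reduce to Y·X', so they are equivalent.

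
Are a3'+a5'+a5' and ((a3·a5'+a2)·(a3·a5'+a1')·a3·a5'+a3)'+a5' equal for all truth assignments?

E1: a3'+a5'+a5'
    = a3'+a5'
E2: ((a3·a5'+a2)·(a3·a5'+a1')·a3·a5'+a3)'+a5'
    = ((a3·a5'+a2)·a3·a5'+a3)'+a5'
    = (a3·a5'+a3)'+a5'
    = a3'+a5'
Both reduce to a3'+a5', so they are equivalent.

Yes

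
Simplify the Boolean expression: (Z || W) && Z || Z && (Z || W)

Z

(Z || W) && Z || Z && (Z || W)
= (Z || Z) && (Z || W)   (distribution)
= Z && (Z || W)   (idempotence)
= Z   (absorption)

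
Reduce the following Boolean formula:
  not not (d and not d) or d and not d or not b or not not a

not b or a

not not (d and not d) or d and not d or not b or not not a
= not not (d and not d) or d and not d or not b or a   — double negation
= not not (d and not d) or not b or a   — complement / identity
= d and not d or not b or a   — double negation
= not b or a   — complement / identity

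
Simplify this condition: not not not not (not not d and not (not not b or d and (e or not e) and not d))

d and not b

not not not not (not not d and not (not not b or d and (e or not e) and not d))
= not not not not (not not d and not (not not b or d and not d))   [complement / identity]
= not not not (not d or not not b or d and not d)   [De Morgan]
= not (not d or not not b or d and not d)   [double negation]
= not (not d or not not b)   [complement / identity]
= d and not b   [De Morgan]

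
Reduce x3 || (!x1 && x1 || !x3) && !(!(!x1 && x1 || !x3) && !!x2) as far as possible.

true

x3 || (!x1 && x1 || !x3) && !(!(!x1 && x1 || !x3) && !!x2)
= x3 || (!x1 && x1 || !x3) && (!x1 && x1 || !x3 || !x2)   (De Morgan)
= x3 || !x1 && x1 || !x3   (absorption)
= x3 || !x3   (complement / identity)
= true   (complement)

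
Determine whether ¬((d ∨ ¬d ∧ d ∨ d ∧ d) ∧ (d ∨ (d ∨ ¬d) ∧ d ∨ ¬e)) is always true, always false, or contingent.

¬((d ∨ ¬d ∧ d ∨ d ∧ d) ∧ (d ∨ (d ∨ ¬d) ∧ d ∨ ¬e))
= ¬((d ∨ ¬d ∧ d ∨ d ∧ d) ∧ (d ∨ d ∨ ¬e))
= ¬((d ∨ d) ∧ (d ∨ d ∨ ¬e))
= ¬(d ∨ d)
= ¬d
This depends on d, so it is not a constant.

contingent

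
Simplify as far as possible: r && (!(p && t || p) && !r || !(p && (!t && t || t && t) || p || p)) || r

r && (!(p && t || p) && !r || !(p && (!t && t || t && t) || p || p)) || r
= r && (!(p && t || p) && !r || !(p && t || p || p)) || r   — distribution
= r && (!(p && t || p) && !r || !(p && t || p)) || r   — idempotence
= r && !(p && t || p) || r   — absorption
= r && !p || r   — absorption
= r   — absorption

r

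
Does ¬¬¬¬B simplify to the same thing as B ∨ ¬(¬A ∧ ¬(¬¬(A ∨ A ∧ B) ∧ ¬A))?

No

E1: ¬¬¬¬B
    = ¬¬B   [double negation]
    = B   [double negation]
E2: B ∨ ¬(¬A ∧ ¬(¬¬(A ∨ A ∧ B) ∧ ¬A))
    = B ∨ ¬(¬A ∧ ¬(¬¬A ∧ ¬A))   [absorption]
    = B ∨ ¬(¬A ∧ (¬A ∨ A))   [De Morgan]
    = B ∨ ¬¬A   [complement / identity]
    = B ∨ A   [double negation]
These differ: at A=1, B=0, E1 = 0 but E2 = 1.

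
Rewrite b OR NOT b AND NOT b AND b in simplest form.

b

b OR NOT b AND NOT b AND b
= b OR NOT b AND b
= b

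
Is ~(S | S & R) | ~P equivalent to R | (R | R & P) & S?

E1: ~(S | S & R) | ~P
    = ~S | ~P   (absorption)
E2: R | (R | R & P) & S
    = R | R & S   (absorption)
    = R   (absorption)
These differ: at P=0, R=0, S=0, E1 = 1 but E2 = 0.

No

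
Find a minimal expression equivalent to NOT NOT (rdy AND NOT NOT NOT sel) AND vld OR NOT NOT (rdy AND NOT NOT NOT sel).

NOT NOT (rdy AND NOT NOT NOT sel) AND vld OR NOT NOT (rdy AND NOT NOT NOT sel)
= NOT NOT (rdy AND NOT NOT NOT sel)   (absorption)
= rdy AND NOT NOT NOT sel   (double negation)
= rdy AND NOT sel   (double negation)

rdy AND NOT sel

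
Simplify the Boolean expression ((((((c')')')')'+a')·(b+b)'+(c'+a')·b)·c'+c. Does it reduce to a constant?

((((((c')')')')'+a')·(b+b)'+(c'+a')·b)·c'+c
= ((((c')')'+a')·(b+b)'+(c'+a')·b)·c'+c   — double negation
= ((((c')')'+a')·b'+(c'+a')·b)·c'+c   — idempotence
= ((c'+a')·b'+(c'+a')·b)·c'+c   — double negation
= (c'+a')·c'+c   — distribution
= c'+c   — absorption
= 1   — complement

1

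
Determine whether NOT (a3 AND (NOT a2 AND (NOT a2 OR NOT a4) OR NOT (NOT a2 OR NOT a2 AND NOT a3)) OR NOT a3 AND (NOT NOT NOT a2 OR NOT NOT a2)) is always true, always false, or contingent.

always false

NOT (a3 AND (NOT a2 AND (NOT a2 OR NOT a4) OR NOT (NOT a2 OR NOT a2 AND NOT a3)) OR NOT a3 AND (NOT NOT NOT a2 OR NOT NOT a2))
= NOT (a3 AND (NOT a2 OR NOT (NOT a2 OR NOT a2 AND NOT a3)) OR NOT a3 AND (NOT NOT NOT a2 OR NOT NOT a2))   [absorption]
= NOT (a3 AND (NOT a2 OR NOT NOT a2) OR NOT a3 AND (NOT NOT NOT a2 OR NOT NOT a2))   [absorption]
= NOT (a3 AND (NOT a2 OR NOT NOT a2) OR NOT a3 AND (NOT a2 OR NOT NOT a2))   [double negation]
= NOT (NOT a2 OR NOT NOT a2)   [distribution]
= a2 AND NOT a2   [De Morgan]
= FALSE   [complement]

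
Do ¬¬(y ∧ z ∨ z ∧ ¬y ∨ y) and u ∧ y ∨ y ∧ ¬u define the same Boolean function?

E1: ¬¬(y ∧ z ∨ z ∧ ¬y ∨ y)
    = y ∧ z ∨ z ∧ ¬y ∨ y   (double negation)
    = z ∨ y   (distribution)
E2: u ∧ y ∨ y ∧ ¬u
    = y   (distribution)
These differ: at u=0, y=0, z=1, E1 = 1 but E2 = 0.

No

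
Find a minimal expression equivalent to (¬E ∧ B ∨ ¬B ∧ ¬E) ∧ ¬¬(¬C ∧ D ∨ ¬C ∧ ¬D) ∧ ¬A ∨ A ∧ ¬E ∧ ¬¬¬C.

(¬E ∧ B ∨ ¬B ∧ ¬E) ∧ ¬¬(¬C ∧ D ∨ ¬C ∧ ¬D) ∧ ¬A ∨ A ∧ ¬E ∧ ¬¬¬C
= ¬E ∧ ¬¬(¬C ∧ D ∨ ¬C ∧ ¬D) ∧ ¬A ∨ A ∧ ¬E ∧ ¬¬¬C   — distribution
= ¬E ∧ ¬¬¬C ∧ ¬A ∨ A ∧ ¬E ∧ ¬¬¬C   — distribution
= ¬E ∧ ¬¬¬C   — distribution
= ¬E ∧ ¬C   — double negation

¬E ∧ ¬C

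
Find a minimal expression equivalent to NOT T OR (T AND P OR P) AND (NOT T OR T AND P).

NOT T OR (T AND P OR P) AND (NOT T OR T AND P)
= NOT T OR T AND P OR P AND NOT T   — distribution
= NOT T OR P   — distribution

NOT T OR P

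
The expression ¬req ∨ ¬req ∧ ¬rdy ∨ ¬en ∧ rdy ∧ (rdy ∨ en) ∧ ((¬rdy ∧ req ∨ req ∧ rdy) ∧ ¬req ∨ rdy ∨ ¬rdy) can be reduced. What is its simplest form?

¬req ∨ ¬en ∧ rdy

¬req ∨ ¬req ∧ ¬rdy ∨ ¬en ∧ rdy ∧ (rdy ∨ en) ∧ ((¬rdy ∧ req ∨ req ∧ rdy) ∧ ¬req ∨ rdy ∨ ¬rdy)
= ¬req ∨ ¬req ∧ ¬rdy ∨ ¬en ∧ rdy ∧ (rdy ∨ en) ∧ (req ∧ ¬req ∨ rdy ∨ ¬rdy)   (distribution)
= ¬req ∨ ¬en ∧ rdy ∧ (rdy ∨ en) ∧ (req ∧ ¬req ∨ rdy ∨ ¬rdy)   (absorption)
= ¬req ∨ ¬en ∧ rdy ∧ (req ∧ ¬req ∨ rdy ∨ ¬rdy)   (absorption)
= ¬req ∨ ¬en ∧ rdy ∧ (rdy ∨ ¬rdy)   (complement / identity)
= ¬req ∨ ¬en ∧ rdy   (complement / identity)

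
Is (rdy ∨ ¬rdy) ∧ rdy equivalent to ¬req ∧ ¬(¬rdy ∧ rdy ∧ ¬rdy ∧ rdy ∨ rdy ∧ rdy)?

E1: (rdy ∨ ¬rdy) ∧ rdy
    = rdy
E2: ¬req ∧ ¬(¬rdy ∧ rdy ∧ ¬rdy ∧ rdy ∨ rdy ∧ rdy)
    = ¬req ∧ ¬(¬rdy ∧ rdy ∨ rdy ∧ rdy)
    = ¬req ∧ ¬rdy
These differ: at rdy=1, req=0, E1 = 1 but E2 = 0.

No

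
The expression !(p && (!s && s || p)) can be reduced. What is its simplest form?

!p

!(p && (!s && s || p))
= !(p && p)   — complement / identity
= !p   — idempotence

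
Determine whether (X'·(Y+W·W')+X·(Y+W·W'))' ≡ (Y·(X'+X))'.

Yes

E1: (X'·(Y+W·W')+X·(Y+W·W'))'
    = (Y+W·W')'   (distribution)
    = Y'   (complement / identity)
E2: (Y·(X'+X))'
    = Y'   (complement / identity)
Both reduce to Y', so they are equivalent.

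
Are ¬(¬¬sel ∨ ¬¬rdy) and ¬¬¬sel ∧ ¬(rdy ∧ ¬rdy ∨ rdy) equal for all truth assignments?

E1: ¬(¬¬sel ∨ ¬¬rdy)
    = ¬sel ∧ ¬rdy
E2: ¬¬¬sel ∧ ¬(rdy ∧ ¬rdy ∨ rdy)
    = ¬sel ∧ ¬(rdy ∧ ¬rdy ∨ rdy)
    = ¬sel ∧ ¬rdy
Both reduce to ¬sel ∧ ¬rdy, so they are equivalent.

Yes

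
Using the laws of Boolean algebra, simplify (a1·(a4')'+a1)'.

(a1·(a4')'+a1)'
= (a1·a4+a1)'   — double negation
= a1'   — absorption

a1'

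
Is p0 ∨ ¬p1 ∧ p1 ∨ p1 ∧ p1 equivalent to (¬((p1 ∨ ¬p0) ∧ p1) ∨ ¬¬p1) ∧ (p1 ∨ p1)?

E1: p0 ∨ ¬p1 ∧ p1 ∨ p1 ∧ p1
    = p0 ∨ p1   [distribution]
E2: (¬((p1 ∨ ¬p0) ∧ p1) ∨ ¬¬p1) ∧ (p1 ∨ p1)
    = (¬((p1 ∨ ¬p0) ∧ p1) ∨ p1) ∧ (p1 ∨ p1)   [double negation]
    = (¬p1 ∨ p1) ∧ (p1 ∨ p1)   [absorption]
    = p1 ∨ ¬p1 ∧ p1   [distribution]
    = p1   [complement / identity]
These differ: at p0=1, p1=0, E1 = 1 but E2 = 0.

No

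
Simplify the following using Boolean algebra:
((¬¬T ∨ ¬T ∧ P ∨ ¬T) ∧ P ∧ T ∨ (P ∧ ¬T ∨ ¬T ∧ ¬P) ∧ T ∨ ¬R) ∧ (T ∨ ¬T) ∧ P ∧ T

((¬¬T ∨ ¬T ∧ P ∨ ¬T) ∧ P ∧ T ∨ (P ∧ ¬T ∨ ¬T ∧ ¬P) ∧ T ∨ ¬R) ∧ (T ∨ ¬T) ∧ P ∧ T
= ((¬¬T ∨ ¬T) ∧ P ∧ T ∨ (P ∧ ¬T ∨ ¬T ∧ ¬P) ∧ T ∨ ¬R) ∧ (T ∨ ¬T) ∧ P ∧ T   — absorption
= ((¬¬T ∨ ¬T) ∧ P ∧ T ∨ ¬T ∧ T ∨ ¬R) ∧ (T ∨ ¬T) ∧ P ∧ T   — distribution
= ((T ∨ ¬T) ∧ P ∧ T ∨ ¬T ∧ T ∨ ¬R) ∧ (T ∨ ¬T) ∧ P ∧ T   — double negation
= ((T ∨ ¬T) ∧ P ∧ T ∨ ¬R) ∧ (T ∨ ¬T) ∧ P ∧ T   — complement / identity
= (T ∨ ¬T) ∧ P ∧ T   — absorption
= P ∧ T   — complement / identity

P ∧ T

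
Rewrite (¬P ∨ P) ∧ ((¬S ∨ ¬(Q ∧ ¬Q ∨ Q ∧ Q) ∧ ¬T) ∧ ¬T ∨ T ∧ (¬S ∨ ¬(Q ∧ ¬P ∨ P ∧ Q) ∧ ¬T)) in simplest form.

¬S ∨ ¬Q ∧ ¬T

(¬P ∨ P) ∧ ((¬S ∨ ¬(Q ∧ ¬Q ∨ Q ∧ Q) ∧ ¬T) ∧ ¬T ∨ T ∧ (¬S ∨ ¬(Q ∧ ¬P ∨ P ∧ Q) ∧ ¬T))
= (¬S ∨ ¬(Q ∧ ¬Q ∨ Q ∧ Q) ∧ ¬T) ∧ ¬T ∨ T ∧ (¬S ∨ ¬(Q ∧ ¬P ∨ P ∧ Q) ∧ ¬T)   — complement / identity
= (¬S ∨ ¬Q ∧ ¬T) ∧ ¬T ∨ T ∧ (¬S ∨ ¬(Q ∧ ¬P ∨ P ∧ Q) ∧ ¬T)   — distribution
= (¬S ∨ ¬Q ∧ ¬T) ∧ ¬T ∨ T ∧ (¬S ∨ ¬Q ∧ ¬T)   — distribution
= ¬S ∨ ¬Q ∧ ¬T   — distribution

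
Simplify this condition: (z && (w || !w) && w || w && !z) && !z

(z && (w || !w) && w || w && !z) && !z
= (z && w || w && !z) && !z
= w && !z

w && !z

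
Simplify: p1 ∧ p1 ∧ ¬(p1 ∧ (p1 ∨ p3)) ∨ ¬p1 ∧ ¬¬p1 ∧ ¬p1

p1 ∧ p1 ∧ ¬(p1 ∧ (p1 ∨ p3)) ∨ ¬p1 ∧ ¬¬p1 ∧ ¬p1
= p1 ∧ p1 ∧ ¬p1 ∨ ¬p1 ∧ ¬¬p1 ∧ ¬p1   — absorption
= p1 ∧ p1 ∧ ¬p1 ∨ ¬p1 ∧ p1 ∧ ¬p1   — double negation
= p1 ∧ ¬p1   — distribution
= False   — complement

False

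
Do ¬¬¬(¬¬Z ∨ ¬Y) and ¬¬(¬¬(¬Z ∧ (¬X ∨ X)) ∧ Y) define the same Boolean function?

Yes

E1: ¬¬¬(¬¬Z ∨ ¬Y)
    = ¬(¬¬Z ∨ ¬Y)   [double negation]
    = ¬Z ∧ Y   [De Morgan]
E2: ¬¬(¬¬(¬Z ∧ (¬X ∨ X)) ∧ Y)
    = ¬¬(¬Z ∧ (¬X ∨ X) ∧ Y)   [double negation]
    = ¬¬(¬Z ∧ Y)   [complement / identity]
    = ¬Z ∧ Y   [double negation]
Both reduce to ¬Z ∧ Y, so they are equivalent.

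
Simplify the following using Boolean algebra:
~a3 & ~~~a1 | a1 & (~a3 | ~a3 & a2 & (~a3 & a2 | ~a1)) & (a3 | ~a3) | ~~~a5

~a3 & ~~~a1 | a1 & (~a3 | ~a3 & a2 & (~a3 & a2 | ~a1)) & (a3 | ~a3) | ~~~a5
= ~a3 & ~~~a1 | a1 & (~a3 | ~a3 & a2 & (~a3 & a2 | ~a1)) & (a3 | ~a3) | ~a5   (double negation)
= ~a3 & ~a1 | a1 & (~a3 | ~a3 & a2 & (~a3 & a2 | ~a1)) & (a3 | ~a3) | ~a5   (double negation)
= ~a3 & ~a1 | a1 & (~a3 | ~a3 & a2) & (a3 | ~a3) | ~a5   (absorption)
= ~a3 & ~a1 | a1 & ~a3 & (a3 | ~a3) | ~a5   (absorption)
= ~a3 & ~a1 | a1 & ~a3 | ~a5   (complement / identity)
= ~a3 | ~a5   (distribution)

~a3 | ~a5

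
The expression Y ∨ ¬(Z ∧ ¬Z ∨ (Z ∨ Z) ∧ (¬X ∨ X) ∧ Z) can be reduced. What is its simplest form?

Y ∨ ¬Z

Y ∨ ¬(Z ∧ ¬Z ∨ (Z ∨ Z) ∧ (¬X ∨ X) ∧ Z)
= Y ∨ ¬(Z ∧ ¬Z ∨ (Z ∨ Z) ∧ Z)
= Y ∨ ¬(Z ∧ ¬Z ∨ Z ∧ Z)
= Y ∨ ¬Z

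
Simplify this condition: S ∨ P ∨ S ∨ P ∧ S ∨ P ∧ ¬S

S ∨ P ∨ S ∨ P ∧ S ∨ P ∧ ¬S
= S ∨ P ∨ S ∨ P   [distribution]
= S ∨ P   [idempotence]

S ∨ P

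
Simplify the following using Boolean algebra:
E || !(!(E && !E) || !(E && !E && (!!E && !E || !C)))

E

E || !(!(E && !E) || !(E && !E && (!!E && !E || !C)))
= E || !(!(E && !E) || !(E && !E && (E && !E || !C)))   (double negation)
= E || !(!(E && !E) || !(E && !E))   (absorption)
= E || E && !E && E && !E   (De Morgan)
= E || E && !E   (idempotence)
= E   (complement / identity)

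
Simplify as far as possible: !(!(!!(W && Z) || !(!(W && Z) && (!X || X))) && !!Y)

!(!(!!(W && Z) || !(!(W && Z) && (!X || X))) && !!Y)
= !(!(!!(W && Z) || !!(W && Z)) && !!Y)   (complement / identity)
= !(!(W && Z) && !(W && Z) && !!Y)   (De Morgan)
= !(!(W && Z) && !!Y)   (idempotence)
= W && Z || !Y   (De Morgan)

W && Z || !Y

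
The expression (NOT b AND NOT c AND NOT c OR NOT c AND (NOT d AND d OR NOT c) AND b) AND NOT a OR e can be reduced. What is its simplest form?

(NOT b AND NOT c AND NOT c OR NOT c AND (NOT d AND d OR NOT c) AND b) AND NOT a OR e
= (NOT b AND NOT c AND NOT c OR NOT c AND NOT c AND b) AND NOT a OR e   (complement / identity)
= NOT c AND NOT c AND NOT a OR e   (distribution)
= NOT c AND NOT a OR e   (idempotence)

NOT c AND NOT a OR e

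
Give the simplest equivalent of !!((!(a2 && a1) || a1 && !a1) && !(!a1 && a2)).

!!((!(a2 && a1) || a1 && !a1) && !(!a1 && a2))
= !!(!(a2 && a1) && !(!a1 && a2))   [complement / identity]
= !(a2 && a1 || !a1 && a2)   [De Morgan]
= !a2   [distribution]

!a2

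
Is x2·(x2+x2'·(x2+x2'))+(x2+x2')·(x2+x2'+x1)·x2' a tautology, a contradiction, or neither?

x2·(x2+x2'·(x2+x2'))+(x2+x2')·(x2+x2'+x1)·x2'
= x2·(x2+x2')+(x2+x2')·(x2+x2'+x1)·x2'   [complement / identity]
= x2·(x2+x2')+(x2+x2')·x2'   [absorption]
= x2+x2'   [distribution]
= 1   [complement]

tautology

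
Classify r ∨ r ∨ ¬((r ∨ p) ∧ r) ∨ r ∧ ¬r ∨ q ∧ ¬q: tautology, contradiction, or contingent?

r ∨ r ∨ ¬((r ∨ p) ∧ r) ∨ r ∧ ¬r ∨ q ∧ ¬q
= r ∨ r ∨ ¬((r ∨ p) ∧ r) ∨ q ∧ ¬q   (complement / identity)
= r ∨ r ∨ ¬((r ∨ p) ∧ r)   (complement / identity)
= r ∨ r ∨ ¬r   (absorption)
= r ∨ ¬r   (idempotence)
= True   (complement)

tautology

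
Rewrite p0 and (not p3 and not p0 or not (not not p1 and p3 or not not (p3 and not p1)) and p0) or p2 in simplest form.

p0 and (not p3 and not p0 or not (not not p1 and p3 or not not (p3 and not p1)) and p0) or p2
= p0 and (not p3 and not p0 or not (not not p1 and p3 or p3 and not p1) and p0) or p2
= p0 and (not p3 and not p0 or not (p1 and p3 or p3 and not p1) and p0) or p2
= p0 and (not p3 and not p0 or not p3 and p0) or p2
= p0 and not p3 or p2

p0 and not p3 or p2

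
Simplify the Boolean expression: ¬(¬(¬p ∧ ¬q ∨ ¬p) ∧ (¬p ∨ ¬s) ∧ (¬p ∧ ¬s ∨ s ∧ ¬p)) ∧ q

q

¬(¬(¬p ∧ ¬q ∨ ¬p) ∧ (¬p ∨ ¬s) ∧ (¬p ∧ ¬s ∨ s ∧ ¬p)) ∧ q
= ¬(¬¬p ∧ (¬p ∨ ¬s) ∧ (¬p ∧ ¬s ∨ s ∧ ¬p)) ∧ q   [absorption]
= ¬(¬¬p ∧ (¬p ∨ ¬s) ∧ ¬p) ∧ q   [distribution]
= ¬(¬¬p ∧ ¬p) ∧ q   [absorption]
= (¬p ∨ p) ∧ q   [De Morgan]
= q   [complement / identity]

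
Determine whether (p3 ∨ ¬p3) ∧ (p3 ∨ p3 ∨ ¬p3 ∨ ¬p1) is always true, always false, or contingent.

(p3 ∨ ¬p3) ∧ (p3 ∨ p3 ∨ ¬p3 ∨ ¬p1)
= (p3 ∨ ¬p3) ∧ (p3 ∨ ¬p3 ∨ ¬p1)   [idempotence]
= p3 ∨ ¬p3   [absorption]
= True   [complement]

always true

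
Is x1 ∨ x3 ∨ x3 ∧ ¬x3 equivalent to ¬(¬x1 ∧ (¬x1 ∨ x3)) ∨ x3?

E1: x1 ∨ x3 ∨ x3 ∧ ¬x3
    = x1 ∨ x3   [complement / identity]
E2: ¬(¬x1 ∧ (¬x1 ∨ x3)) ∨ x3
    = ¬¬x1 ∨ x3   [absorption]
    = x1 ∨ x3   [double negation]
Both reduce to x1 ∨ x3, so they are equivalent.

Yes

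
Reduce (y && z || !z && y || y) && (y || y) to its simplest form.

y

(y && z || !z && y || y) && (y || y)
= (y || y) && (y || y)
= y || y
= y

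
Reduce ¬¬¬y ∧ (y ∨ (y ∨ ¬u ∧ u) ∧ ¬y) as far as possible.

False

¬¬¬y ∧ (y ∨ (y ∨ ¬u ∧ u) ∧ ¬y)
= ¬y ∧ (y ∨ (y ∨ ¬u ∧ u) ∧ ¬y)   [double negation]
= ¬y ∧ (y ∨ y ∧ ¬y)   [complement / identity]
= ¬y ∧ y   [complement / identity]
= False   [complement]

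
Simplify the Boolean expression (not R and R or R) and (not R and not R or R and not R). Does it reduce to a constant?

False

(not R and R or R) and (not R and not R or R and not R)
= (not R and R or R) and not R
= R and not R
= False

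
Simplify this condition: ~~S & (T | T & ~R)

~~S & (T | T & ~R)
= S & (T | T & ~R)
= S & T

S & T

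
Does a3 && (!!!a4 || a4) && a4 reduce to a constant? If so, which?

no

a3 && (!!!a4 || a4) && a4
= a3 && (!a4 || a4) && a4   — double negation
= a3 && a4   — complement / identity
This depends on a3, a4, so it is not a constant.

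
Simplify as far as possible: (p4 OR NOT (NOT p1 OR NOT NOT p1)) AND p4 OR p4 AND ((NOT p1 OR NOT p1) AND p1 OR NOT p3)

(p4 OR NOT (NOT p1 OR NOT NOT p1)) AND p4 OR p4 AND ((NOT p1 OR NOT p1) AND p1 OR NOT p3)
= (p4 OR NOT (NOT p1 OR NOT NOT p1) OR (NOT p1 OR NOT p1) AND p1 OR NOT p3) AND p4
= (p4 OR NOT (NOT p1 OR NOT NOT p1) OR NOT p1 AND p1 OR NOT p3) AND p4
= (p4 OR p1 AND NOT p1 OR NOT p1 AND p1 OR NOT p3) AND p4
= (p4 OR NOT p1 AND p1 OR NOT p3) AND p4
= (p4 OR NOT p3) AND p4
= p4

p4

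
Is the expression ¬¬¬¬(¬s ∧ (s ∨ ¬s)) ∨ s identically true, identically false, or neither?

¬¬¬¬(¬s ∧ (s ∨ ¬s)) ∨ s
= ¬¬¬¬¬s ∨ s
= ¬¬¬s ∨ s
= ¬s ∨ s
= True

identically true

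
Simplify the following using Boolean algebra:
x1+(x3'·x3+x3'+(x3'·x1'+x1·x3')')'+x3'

x1+x3'

x1+(x3'·x3+x3'+(x3'·x1'+x1·x3')')'+x3'
= x1+(x3'·x3+x3'+(x3')')'+x3'
= x1+(x3'+(x3')')'+x3'
= x1+x3·x3'+x3'
= x1+x3'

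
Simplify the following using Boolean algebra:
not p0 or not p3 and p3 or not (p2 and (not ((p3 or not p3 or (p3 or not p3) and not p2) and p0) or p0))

not p0 or not p3 and p3 or not (p2 and (not ((p3 or not p3 or (p3 or not p3) and not p2) and p0) or p0))
= not p0 or not p3 and p3 or not (p2 and (not ((p3 or not p3) and p0) or p0))   (absorption)
= not p0 or not p3 and p3 or not (p2 and (not p0 or p0))   (complement / identity)
= not p0 or not (p2 and (not p0 or p0))   (complement / identity)
= not p0 or not p2   (complement / identity)

not p0 or not p2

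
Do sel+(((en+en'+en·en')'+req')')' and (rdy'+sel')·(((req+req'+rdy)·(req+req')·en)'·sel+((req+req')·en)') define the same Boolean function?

E1: sel+(((en+en'+en·en')'+req')')'
    = sel+(((en+en')'+req')')'   — complement / identity
    = sel+((en+en')·req)'   — De Morgan
    = sel+req'   — complement / identity
E2: (rdy'+sel')·(((req+req'+rdy)·(req+req')·en)'·sel+((req+req')·en)')
    = (rdy'+sel')·(((req+req')·en)'·sel+((req+req')·en)')   — absorption
    = (rdy'+sel')·((req+req')·en)'   — absorption
    = (rdy'+sel')·en'   — complement / identity
These differ: at en=1, rdy=1, req=0, sel=1, E1 = 1 but E2 = 0.

No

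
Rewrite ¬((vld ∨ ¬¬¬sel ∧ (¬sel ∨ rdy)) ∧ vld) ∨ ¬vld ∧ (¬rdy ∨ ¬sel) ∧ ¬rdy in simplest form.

¬((vld ∨ ¬¬¬sel ∧ (¬sel ∨ rdy)) ∧ vld) ∨ ¬vld ∧ (¬rdy ∨ ¬sel) ∧ ¬rdy
= ¬((vld ∨ ¬sel ∧ (¬sel ∨ rdy)) ∧ vld) ∨ ¬vld ∧ (¬rdy ∨ ¬sel) ∧ ¬rdy
= ¬((vld ∨ ¬sel ∧ (¬sel ∨ rdy)) ∧ vld) ∨ ¬vld ∧ ¬rdy
= ¬((vld ∨ ¬sel) ∧ vld) ∨ ¬vld ∧ ¬rdy
= ¬vld ∨ ¬vld ∧ ¬rdy
= ¬vld

¬vld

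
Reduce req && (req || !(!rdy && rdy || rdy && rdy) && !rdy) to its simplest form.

req && (req || !(!rdy && rdy || rdy && rdy) && !rdy)
= req && (req || !rdy && !rdy)   — distribution
= req && (req || !rdy)   — idempotence
= req   — absorption

req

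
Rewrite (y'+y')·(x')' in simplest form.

y'·x

(y'+y')·(x')'
= y'·(x')'
= y'·x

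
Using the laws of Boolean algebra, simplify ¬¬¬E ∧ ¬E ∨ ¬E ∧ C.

¬E

¬¬¬E ∧ ¬E ∨ ¬E ∧ C
= (¬¬¬E ∨ C) ∧ ¬E   — distribution
= (¬E ∨ C) ∧ ¬E   — double negation
= ¬E   — absorption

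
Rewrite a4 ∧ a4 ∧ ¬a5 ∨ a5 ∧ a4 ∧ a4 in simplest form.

a4

a4 ∧ a4 ∧ ¬a5 ∨ a5 ∧ a4 ∧ a4
= a4 ∧ a4
= a4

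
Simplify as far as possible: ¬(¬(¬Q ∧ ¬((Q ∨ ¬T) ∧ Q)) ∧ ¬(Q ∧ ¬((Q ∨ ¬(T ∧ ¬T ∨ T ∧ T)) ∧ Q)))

¬Q

¬(¬(¬Q ∧ ¬((Q ∨ ¬T) ∧ Q)) ∧ ¬(Q ∧ ¬((Q ∨ ¬(T ∧ ¬T ∨ T ∧ T)) ∧ Q)))
= ¬(¬(¬Q ∧ ¬((Q ∨ ¬T) ∧ Q)) ∧ ¬(Q ∧ ¬((Q ∨ ¬T) ∧ Q)))   [distribution]
= ¬Q ∧ ¬((Q ∨ ¬T) ∧ Q) ∨ Q ∧ ¬((Q ∨ ¬T) ∧ Q)   [De Morgan]
= ¬((Q ∨ ¬T) ∧ Q)   [distribution]
= ¬Q   [absorption]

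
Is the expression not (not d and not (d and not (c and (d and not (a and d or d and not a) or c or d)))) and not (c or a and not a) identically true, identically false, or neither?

not (not d and not (d and not (c and (d and not (a and d or d and not a) or c or d)))) and not (c or a and not a)
= not (not d and not (d and not (c and (d and not (a and d or d and not a) or c or d)))) and not c   [complement / identity]
= (d or d and not (c and (d and not (a and d or d and not a) or c or d))) and not c   [De Morgan]
= (d or d and not (c and (d and not d or c or d))) and not c   [distribution]
= (d or d and not (c and (c or d))) and not c   [complement / identity]
= (d or d and not c) and not c   [absorption]
= d and not c   [absorption]
This depends on c, d, so it is not a constant.

neither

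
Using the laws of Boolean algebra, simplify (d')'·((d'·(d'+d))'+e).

(d')'·((d'·(d'+d))'+e)
= (d')'·((d')'+e)   (complement / identity)
= (d')'   (absorption)
= d   (double negation)

d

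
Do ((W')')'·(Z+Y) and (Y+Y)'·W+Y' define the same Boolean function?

E1: ((W')')'·(Z+Y)
    = W'·(Z+Y)   (double negation)
E2: (Y+Y)'·W+Y'
    = Y'·W+Y'   (idempotence)
    = Y'   (absorption)
These differ: at W=1, Y=0, Z=0, E1 = 0 but E2 = 1.

No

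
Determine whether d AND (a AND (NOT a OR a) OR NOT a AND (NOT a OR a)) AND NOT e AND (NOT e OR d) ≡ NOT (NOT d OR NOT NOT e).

E1: d AND (a AND (NOT a OR a) OR NOT a AND (NOT a OR a)) AND NOT e AND (NOT e OR d)
    = d AND (NOT a OR a) AND NOT e AND (NOT e OR d)   [distribution]
    = d AND NOT e AND (NOT e OR d)   [complement / identity]
    = d AND NOT e   [absorption]
E2: NOT (NOT d OR NOT NOT e)
    = d AND NOT e   [De Morgan]
Both reduce to d AND NOT e, so they are equivalent.

Yes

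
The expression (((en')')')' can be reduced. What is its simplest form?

(((en')')')'
= (en')'   [double negation]
= en   [double negation]

en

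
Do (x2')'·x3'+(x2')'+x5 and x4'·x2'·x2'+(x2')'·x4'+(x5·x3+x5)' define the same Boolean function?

No

E1: (x2')'·x3'+(x2')'+x5
    = (x2')'+x5   — absorption
    = x2+x5   — double negation
E2: x4'·x2'·x2'+(x2')'·x4'+(x5·x3+x5)'
    = x4'·x2'·x2'+(x2')'·x4'+x5'   — absorption
    = x4'·x2'·x2'+x2·x4'+x5'   — double negation
    = x4'·x2'+x2·x4'+x5'   — idempotence
    = x4'+x5'   — distribution
These differ: at x2=0, x3=1, x4=1, x5=0, E1 = 0 but E2 = 1.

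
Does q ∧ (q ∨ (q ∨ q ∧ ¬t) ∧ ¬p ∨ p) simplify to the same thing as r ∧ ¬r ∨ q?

E1: q ∧ (q ∨ (q ∨ q ∧ ¬t) ∧ ¬p ∨ p)
    = q ∧ (q ∨ q ∧ ¬p ∨ p)   [absorption]
    = q ∧ (q ∨ p)   [absorption]
    = q   [absorption]
E2: r ∧ ¬r ∨ q
    = q   [complement / identity]
Both reduce to q, so they are equivalent.

Yes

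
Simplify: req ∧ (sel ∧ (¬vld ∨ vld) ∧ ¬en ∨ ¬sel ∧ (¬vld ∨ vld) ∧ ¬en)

req ∧ (sel ∧ (¬vld ∨ vld) ∧ ¬en ∨ ¬sel ∧ (¬vld ∨ vld) ∧ ¬en)
= req ∧ (¬vld ∨ vld) ∧ ¬en   (distribution)
= req ∧ ¬en   (complement / identity)

req ∧ ¬en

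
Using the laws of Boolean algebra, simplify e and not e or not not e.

e

e and not e or not not e
= not not e   [complement / identity]
= e   [double negation]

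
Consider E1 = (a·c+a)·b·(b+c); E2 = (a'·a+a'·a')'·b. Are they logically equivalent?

Yes

E1: (a·c+a)·b·(b+c)
    = a·b·(b+c)   (absorption)
    = a·b   (absorption)
E2: (a'·a+a'·a')'·b
    = (a')'·b   (distribution)
    = a·b   (double negation)
Both reduce to a·b, so they are equivalent.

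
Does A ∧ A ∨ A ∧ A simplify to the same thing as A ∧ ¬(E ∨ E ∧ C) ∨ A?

Yes

E1: A ∧ A ∨ A ∧ A
    = A ∧ (A ∨ A)   (distribution)
    = A ∧ A   (idempotence)
    = A   (idempotence)
E2: A ∧ ¬(E ∨ E ∧ C) ∨ A
    = A ∧ ¬E ∨ A   (absorption)
    = A   (absorption)
Both reduce to A, so they are equivalent.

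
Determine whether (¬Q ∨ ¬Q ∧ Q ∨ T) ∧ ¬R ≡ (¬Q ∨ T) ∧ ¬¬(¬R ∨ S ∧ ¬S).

E1: (¬Q ∨ ¬Q ∧ Q ∨ T) ∧ ¬R
    = (¬Q ∨ T) ∧ ¬R
E2: (¬Q ∨ T) ∧ ¬¬(¬R ∨ S ∧ ¬S)
    = (¬Q ∨ T) ∧ ¬¬¬R
    = (¬Q ∨ T) ∧ ¬R
Both reduce to (¬Q ∨ T) ∧ ¬R, so they are equivalent.

Yes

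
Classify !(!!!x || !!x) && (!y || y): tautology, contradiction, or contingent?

contradiction

!(!!!x || !!x) && (!y || y)
= !!x && !x && (!y || y)
= x && !x && (!y || y)
= x && !x
= false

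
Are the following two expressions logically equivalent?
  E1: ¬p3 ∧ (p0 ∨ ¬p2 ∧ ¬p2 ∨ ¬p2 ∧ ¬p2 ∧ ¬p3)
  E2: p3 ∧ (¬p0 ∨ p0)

No

E1: ¬p3 ∧ (p0 ∨ ¬p2 ∧ ¬p2 ∨ ¬p2 ∧ ¬p2 ∧ ¬p3)
    = ¬p3 ∧ (p0 ∨ ¬p2 ∧ ¬p2)   — absorption
    = ¬p3 ∧ (p0 ∨ ¬p2)   — idempotence
E2: p3 ∧ (¬p0 ∨ p0)
    = p3   — complement / identity
These differ: at p0=1, p2=0, p3=0, E1 = 1 but E2 = 0.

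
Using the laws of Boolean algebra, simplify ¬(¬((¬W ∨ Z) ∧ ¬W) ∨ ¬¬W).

¬W

¬(¬((¬W ∨ Z) ∧ ¬W) ∨ ¬¬W)
= ¬(¬¬W ∨ ¬¬W)   (absorption)
= ¬(¬¬W ∨ W)   (double negation)
= ¬(W ∨ W)   (double negation)
= ¬W   (idempotence)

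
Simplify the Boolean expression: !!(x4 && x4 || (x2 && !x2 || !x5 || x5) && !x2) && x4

x4

!!(x4 && x4 || (x2 && !x2 || !x5 || x5) && !x2) && x4
= (x4 && x4 || (x2 && !x2 || !x5 || x5) && !x2) && x4   — double negation
= (x4 && x4 || (!x5 || x5) && !x2) && x4   — complement / identity
= (x4 && x4 || !x2) && x4   — complement / identity
= (x4 || !x2) && x4   — idempotence
= x4   — absorption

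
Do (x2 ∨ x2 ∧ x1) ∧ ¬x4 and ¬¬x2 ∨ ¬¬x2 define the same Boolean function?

E1: (x2 ∨ x2 ∧ x1) ∧ ¬x4
    = x2 ∧ ¬x4
E2: ¬¬x2 ∨ ¬¬x2
    = ¬¬x2
    = x2
These differ: at x1=0, x2=1, x4=1, E1 = 0 but E2 = 1.

No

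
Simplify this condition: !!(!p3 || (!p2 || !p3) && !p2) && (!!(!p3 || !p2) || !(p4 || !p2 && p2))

!p3 || !p2

!!(!p3 || (!p2 || !p3) && !p2) && (!!(!p3 || !p2) || !(p4 || !p2 && p2))
= !!(!p3 || (!p2 || !p3) && !p2) && (!!(!p3 || !p2) || !p4)
= !!(!p3 || !p2) && (!!(!p3 || !p2) || !p4)
= !!(!p3 || !p2)
= !p3 || !p2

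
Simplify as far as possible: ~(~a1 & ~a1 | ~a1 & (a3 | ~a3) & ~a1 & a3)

a1

~(~a1 & ~a1 | ~a1 & (a3 | ~a3) & ~a1 & a3)
= ~(~a1 & ~a1 | ~a1 & ~a1 & a3)   [complement / identity]
= ~(~a1 & ~a1)   [absorption]
= ~~a1   [idempotence]
= a1   [double negation]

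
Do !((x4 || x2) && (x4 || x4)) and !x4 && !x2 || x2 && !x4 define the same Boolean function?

Yes

E1: !((x4 || x2) && (x4 || x4))
    = !((x4 || x2) && x4)   — idempotence
    = !x4   — absorption
E2: !x4 && !x2 || x2 && !x4
    = !x4   — distribution
Both reduce to !x4, so they are equivalent.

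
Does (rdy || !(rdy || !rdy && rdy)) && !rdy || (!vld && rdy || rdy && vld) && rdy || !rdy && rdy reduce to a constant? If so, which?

(rdy || !(rdy || !rdy && rdy)) && !rdy || (!vld && rdy || rdy && vld) && rdy || !rdy && rdy
= (rdy || !(rdy || !rdy && rdy)) && !rdy || rdy && (!vld && rdy || rdy && vld || !rdy)   [distribution]
= (rdy || !(rdy || !rdy && rdy)) && !rdy || rdy && (rdy || !rdy)   [distribution]
= (rdy || !rdy) && !rdy || rdy && (rdy || !rdy)   [complement / identity]
= rdy || !rdy   [distribution]
= true   [complement]

yes, True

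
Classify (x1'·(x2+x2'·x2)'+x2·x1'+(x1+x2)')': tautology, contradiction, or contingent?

(x1'·(x2+x2'·x2)'+x2·x1'+(x1+x2)')'
= (x1'·x2'+x2·x1'+(x1+x2)')'
= (x1'+(x1+x2)')'
= x1·(x1+x2)
= x1
This depends on x1, so it is not a constant.

contingent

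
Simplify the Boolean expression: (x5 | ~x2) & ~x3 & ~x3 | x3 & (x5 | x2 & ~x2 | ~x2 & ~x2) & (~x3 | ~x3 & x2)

(x5 | ~x2) & ~x3

(x5 | ~x2) & ~x3 & ~x3 | x3 & (x5 | x2 & ~x2 | ~x2 & ~x2) & (~x3 | ~x3 & x2)
= (x5 | ~x2) & ~x3 & ~x3 | x3 & (x5 | ~x2) & (~x3 | ~x3 & x2)   — distribution
= (x5 | ~x2) & ~x3 & ~x3 | x3 & (x5 | ~x2) & ~x3   — absorption
= (x5 | ~x2) & ~x3   — distribution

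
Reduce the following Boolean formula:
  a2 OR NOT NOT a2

a2 OR NOT NOT a2
= a2 OR a2   — double negation
= a2   — idempotence

a2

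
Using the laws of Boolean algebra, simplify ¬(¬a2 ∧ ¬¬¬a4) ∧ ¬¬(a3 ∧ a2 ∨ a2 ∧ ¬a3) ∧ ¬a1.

a2 ∧ ¬a1

¬(¬a2 ∧ ¬¬¬a4) ∧ ¬¬(a3 ∧ a2 ∨ a2 ∧ ¬a3) ∧ ¬a1
= (a2 ∨ ¬¬a4) ∧ ¬¬(a3 ∧ a2 ∨ a2 ∧ ¬a3) ∧ ¬a1
= (a2 ∨ ¬¬a4) ∧ ¬¬a2 ∧ ¬a1
= (a2 ∨ a4) ∧ ¬¬a2 ∧ ¬a1
= (a2 ∨ a4) ∧ a2 ∧ ¬a1
= a2 ∧ ¬a1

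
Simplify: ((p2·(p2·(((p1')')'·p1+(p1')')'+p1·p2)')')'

((p2·(p2·(((p1')')'·p1+(p1')')'+p1·p2)')')'
= ((p2·(p2·(p1'·p1+(p1')')'+p1·p2)')')'   [double negation]
= ((p2·(p2·((p1')')'+p1·p2)')')'   [complement / identity]
= ((p2·(p2·p1'+p1·p2)')')'   [double negation]
= ((p2·p2')')'   [distribution]
= p2·p2'   [double negation]
= 0   [complement]

0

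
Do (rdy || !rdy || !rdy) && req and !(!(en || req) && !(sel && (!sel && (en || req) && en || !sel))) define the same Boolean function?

No

E1: (rdy || !rdy || !rdy) && req
    = (rdy || !rdy) && req   — idempotence
    = req   — complement / identity
E2: !(!(en || req) && !(sel && (!sel && (en || req) && en || !sel)))
    = !(!(en || req) && !(sel && (!sel && en || !sel)))   — absorption
    = !(!(en || req) && !(sel && !sel))   — absorption
    = en || req || sel && !sel   — De Morgan
    = en || req   — complement / identity
These differ: at en=1, rdy=0, req=0, sel=0, E1 = 0 but E2 = 1.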